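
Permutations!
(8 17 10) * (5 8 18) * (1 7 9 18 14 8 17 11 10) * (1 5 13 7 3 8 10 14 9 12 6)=(1 3 8 11 14 10 9 18 13 7 12 6)(5 17)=[0, 3, 2, 8, 4, 17, 1, 12, 11, 18, 9, 14, 6, 7, 10, 15, 16, 5, 13]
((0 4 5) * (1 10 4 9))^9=(0 10)(1 5)(4 9)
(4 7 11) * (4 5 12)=(4 7 11 5 12)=[0, 1, 2, 3, 7, 12, 6, 11, 8, 9, 10, 5, 4]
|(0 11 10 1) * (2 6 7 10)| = |(0 11 2 6 7 10 1)| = 7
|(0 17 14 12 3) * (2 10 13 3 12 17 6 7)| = 14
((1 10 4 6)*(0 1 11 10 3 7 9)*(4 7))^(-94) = ((0 1 3 4 6 11 10 7 9))^(-94) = (0 11 1 10 3 7 4 9 6)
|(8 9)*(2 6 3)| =|(2 6 3)(8 9)| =6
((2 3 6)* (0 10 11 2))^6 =((0 10 11 2 3 6))^6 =(11)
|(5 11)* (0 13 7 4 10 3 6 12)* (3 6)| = 14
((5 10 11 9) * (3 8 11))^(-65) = (3 8 11 9 5 10)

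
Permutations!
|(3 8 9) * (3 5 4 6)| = |(3 8 9 5 4 6)| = 6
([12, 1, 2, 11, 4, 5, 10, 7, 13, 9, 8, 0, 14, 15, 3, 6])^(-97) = (0 3 12 11 14)(6 13 10 15 8)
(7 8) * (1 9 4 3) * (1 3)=(1 9 4)(7 8)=[0, 9, 2, 3, 1, 5, 6, 8, 7, 4]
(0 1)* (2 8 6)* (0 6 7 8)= [1, 6, 0, 3, 4, 5, 2, 8, 7]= (0 1 6 2)(7 8)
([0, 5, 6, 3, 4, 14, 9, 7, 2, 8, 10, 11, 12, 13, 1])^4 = (1 5 14)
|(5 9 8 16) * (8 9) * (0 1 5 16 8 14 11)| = 5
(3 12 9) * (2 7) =(2 7)(3 12 9) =[0, 1, 7, 12, 4, 5, 6, 2, 8, 3, 10, 11, 9]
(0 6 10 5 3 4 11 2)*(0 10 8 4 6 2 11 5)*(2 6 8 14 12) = (0 6 14 12 2 10)(3 8 4 5) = [6, 1, 10, 8, 5, 3, 14, 7, 4, 9, 0, 11, 2, 13, 12]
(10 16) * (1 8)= [0, 8, 2, 3, 4, 5, 6, 7, 1, 9, 16, 11, 12, 13, 14, 15, 10]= (1 8)(10 16)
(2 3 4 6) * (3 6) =(2 6)(3 4) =[0, 1, 6, 4, 3, 5, 2]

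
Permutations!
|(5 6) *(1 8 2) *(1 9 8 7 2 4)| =|(1 7 2 9 8 4)(5 6)| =6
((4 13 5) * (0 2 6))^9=(13)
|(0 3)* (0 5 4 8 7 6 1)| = |(0 3 5 4 8 7 6 1)| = 8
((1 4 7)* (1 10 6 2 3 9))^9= ((1 4 7 10 6 2 3 9))^9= (1 4 7 10 6 2 3 9)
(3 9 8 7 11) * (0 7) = (0 7 11 3 9 8) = [7, 1, 2, 9, 4, 5, 6, 11, 0, 8, 10, 3]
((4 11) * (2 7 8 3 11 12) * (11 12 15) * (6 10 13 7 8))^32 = (4 11 15)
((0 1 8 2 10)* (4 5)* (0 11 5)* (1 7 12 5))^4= (0 4 5 12 7)(1 11 10 2 8)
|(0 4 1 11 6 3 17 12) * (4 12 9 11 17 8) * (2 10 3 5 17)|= 30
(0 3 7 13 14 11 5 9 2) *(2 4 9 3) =(0 2)(3 7 13 14 11 5)(4 9) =[2, 1, 0, 7, 9, 3, 6, 13, 8, 4, 10, 5, 12, 14, 11]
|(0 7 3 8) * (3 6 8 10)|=4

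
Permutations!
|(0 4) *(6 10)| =2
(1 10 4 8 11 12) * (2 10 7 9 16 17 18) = (1 7 9 16 17 18 2 10 4 8 11 12) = [0, 7, 10, 3, 8, 5, 6, 9, 11, 16, 4, 12, 1, 13, 14, 15, 17, 18, 2]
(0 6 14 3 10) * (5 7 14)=[6, 1, 2, 10, 4, 7, 5, 14, 8, 9, 0, 11, 12, 13, 3]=(0 6 5 7 14 3 10)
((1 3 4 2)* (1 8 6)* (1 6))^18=((1 3 4 2 8))^18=(1 2 3 8 4)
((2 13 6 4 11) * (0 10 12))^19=(0 10 12)(2 11 4 6 13)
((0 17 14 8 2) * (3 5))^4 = (0 2 8 14 17)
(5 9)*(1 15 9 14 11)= (1 15 9 5 14 11)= [0, 15, 2, 3, 4, 14, 6, 7, 8, 5, 10, 1, 12, 13, 11, 9]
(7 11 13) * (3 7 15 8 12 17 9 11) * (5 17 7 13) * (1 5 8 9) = (1 5 17)(3 13 15 9 11 8 12 7) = [0, 5, 2, 13, 4, 17, 6, 3, 12, 11, 10, 8, 7, 15, 14, 9, 16, 1]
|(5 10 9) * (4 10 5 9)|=|(4 10)|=2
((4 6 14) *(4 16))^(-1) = (4 16 14 6)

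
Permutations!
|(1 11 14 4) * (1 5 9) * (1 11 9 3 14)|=|(1 9 11)(3 14 4 5)|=12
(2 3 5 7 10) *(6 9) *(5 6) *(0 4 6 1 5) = (0 4 6 9)(1 5 7 10 2 3) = [4, 5, 3, 1, 6, 7, 9, 10, 8, 0, 2]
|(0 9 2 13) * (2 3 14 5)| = 7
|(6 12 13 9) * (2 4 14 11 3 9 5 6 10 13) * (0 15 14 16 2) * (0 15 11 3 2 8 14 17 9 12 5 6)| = 16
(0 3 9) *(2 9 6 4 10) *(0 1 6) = (0 3)(1 6 4 10 2 9) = [3, 6, 9, 0, 10, 5, 4, 7, 8, 1, 2]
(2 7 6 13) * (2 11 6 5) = [0, 1, 7, 3, 4, 2, 13, 5, 8, 9, 10, 6, 12, 11] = (2 7 5)(6 13 11)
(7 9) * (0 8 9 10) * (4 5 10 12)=(0 8 9 7 12 4 5 10)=[8, 1, 2, 3, 5, 10, 6, 12, 9, 7, 0, 11, 4]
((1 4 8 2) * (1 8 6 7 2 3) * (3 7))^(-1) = (1 3 6 4)(2 7 8)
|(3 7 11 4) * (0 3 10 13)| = 7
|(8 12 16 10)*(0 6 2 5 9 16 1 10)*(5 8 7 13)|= |(0 6 2 8 12 1 10 7 13 5 9 16)|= 12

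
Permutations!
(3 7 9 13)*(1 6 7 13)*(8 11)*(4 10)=(1 6 7 9)(3 13)(4 10)(8 11)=[0, 6, 2, 13, 10, 5, 7, 9, 11, 1, 4, 8, 12, 3]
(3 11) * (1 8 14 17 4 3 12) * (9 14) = (1 8 9 14 17 4 3 11 12) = [0, 8, 2, 11, 3, 5, 6, 7, 9, 14, 10, 12, 1, 13, 17, 15, 16, 4]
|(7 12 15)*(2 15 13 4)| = 6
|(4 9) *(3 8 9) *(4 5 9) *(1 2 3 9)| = 7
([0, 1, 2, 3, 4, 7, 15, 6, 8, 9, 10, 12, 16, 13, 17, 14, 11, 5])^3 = [0, 1, 2, 3, 4, 15, 17, 14, 8, 9, 10, 11, 12, 13, 7, 5, 16, 6]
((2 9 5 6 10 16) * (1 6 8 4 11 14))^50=((1 6 10 16 2 9 5 8 4 11 14))^50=(1 5 6 8 10 4 16 11 2 14 9)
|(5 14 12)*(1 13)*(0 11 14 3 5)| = 4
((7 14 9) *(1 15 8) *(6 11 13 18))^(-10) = (1 8 15)(6 13)(7 9 14)(11 18)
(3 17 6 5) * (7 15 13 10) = [0, 1, 2, 17, 4, 3, 5, 15, 8, 9, 7, 11, 12, 10, 14, 13, 16, 6] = (3 17 6 5)(7 15 13 10)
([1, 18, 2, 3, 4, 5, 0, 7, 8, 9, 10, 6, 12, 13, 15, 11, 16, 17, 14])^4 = (0 15 1 11 18 6 14)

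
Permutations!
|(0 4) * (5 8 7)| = |(0 4)(5 8 7)| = 6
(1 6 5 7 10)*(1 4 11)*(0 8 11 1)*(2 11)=(0 8 2 11)(1 6 5 7 10 4)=[8, 6, 11, 3, 1, 7, 5, 10, 2, 9, 4, 0]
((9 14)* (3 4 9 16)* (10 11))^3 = (3 14 4 16 9)(10 11)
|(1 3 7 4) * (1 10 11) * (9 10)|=7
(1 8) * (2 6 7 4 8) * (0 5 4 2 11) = [5, 11, 6, 3, 8, 4, 7, 2, 1, 9, 10, 0] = (0 5 4 8 1 11)(2 6 7)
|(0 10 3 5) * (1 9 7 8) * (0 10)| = |(1 9 7 8)(3 5 10)| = 12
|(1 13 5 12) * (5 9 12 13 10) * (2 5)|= |(1 10 2 5 13 9 12)|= 7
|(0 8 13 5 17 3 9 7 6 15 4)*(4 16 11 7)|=40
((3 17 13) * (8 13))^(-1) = (3 13 8 17)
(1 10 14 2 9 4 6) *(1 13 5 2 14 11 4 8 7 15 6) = (1 10 11 4)(2 9 8 7 15 6 13 5) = [0, 10, 9, 3, 1, 2, 13, 15, 7, 8, 11, 4, 12, 5, 14, 6]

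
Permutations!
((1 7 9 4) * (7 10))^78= (1 9 10 4 7)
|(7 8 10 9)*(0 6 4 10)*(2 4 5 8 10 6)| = |(0 2 4 6 5 8)(7 10 9)| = 6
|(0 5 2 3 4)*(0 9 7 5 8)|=|(0 8)(2 3 4 9 7 5)|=6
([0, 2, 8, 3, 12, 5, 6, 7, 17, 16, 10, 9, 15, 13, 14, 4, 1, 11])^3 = (1 17 16 8 9 2 11)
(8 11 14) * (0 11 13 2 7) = (0 11 14 8 13 2 7) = [11, 1, 7, 3, 4, 5, 6, 0, 13, 9, 10, 14, 12, 2, 8]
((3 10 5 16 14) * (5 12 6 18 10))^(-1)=(3 14 16 5)(6 12 10 18)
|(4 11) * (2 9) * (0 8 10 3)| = |(0 8 10 3)(2 9)(4 11)| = 4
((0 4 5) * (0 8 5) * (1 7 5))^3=(0 4)(1 8 5 7)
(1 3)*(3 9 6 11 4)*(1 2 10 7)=(1 9 6 11 4 3 2 10 7)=[0, 9, 10, 2, 3, 5, 11, 1, 8, 6, 7, 4]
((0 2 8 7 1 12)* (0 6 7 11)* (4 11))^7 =(0 8 11 2 4)(1 7 6 12)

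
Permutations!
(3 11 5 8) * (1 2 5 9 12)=(1 2 5 8 3 11 9 12)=[0, 2, 5, 11, 4, 8, 6, 7, 3, 12, 10, 9, 1]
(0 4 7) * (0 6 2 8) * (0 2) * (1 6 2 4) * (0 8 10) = (0 1 6 8 4 7 2 10) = [1, 6, 10, 3, 7, 5, 8, 2, 4, 9, 0]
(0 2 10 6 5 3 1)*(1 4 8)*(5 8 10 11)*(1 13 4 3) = [2, 0, 11, 3, 10, 1, 8, 7, 13, 9, 6, 5, 12, 4] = (0 2 11 5 1)(4 10 6 8 13)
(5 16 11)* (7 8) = (5 16 11)(7 8) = [0, 1, 2, 3, 4, 16, 6, 8, 7, 9, 10, 5, 12, 13, 14, 15, 11]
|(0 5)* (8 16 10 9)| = 4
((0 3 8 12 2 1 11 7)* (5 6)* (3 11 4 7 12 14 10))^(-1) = (0 7 4 1 2 12 11)(3 10 14 8)(5 6)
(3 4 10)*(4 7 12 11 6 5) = (3 7 12 11 6 5 4 10) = [0, 1, 2, 7, 10, 4, 5, 12, 8, 9, 3, 6, 11]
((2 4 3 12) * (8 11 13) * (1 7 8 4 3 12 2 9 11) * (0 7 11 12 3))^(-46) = (0 2 3 4 13 11 1 8 7)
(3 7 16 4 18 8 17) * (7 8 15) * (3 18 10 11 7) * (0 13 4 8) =(0 13 4 10 11 7 16 8 17 18 15 3) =[13, 1, 2, 0, 10, 5, 6, 16, 17, 9, 11, 7, 12, 4, 14, 3, 8, 18, 15]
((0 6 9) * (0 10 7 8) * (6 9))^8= (0 7 9 8 10)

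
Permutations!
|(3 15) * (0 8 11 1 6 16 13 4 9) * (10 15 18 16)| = |(0 8 11 1 6 10 15 3 18 16 13 4 9)| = 13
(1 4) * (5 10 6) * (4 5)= (1 5 10 6 4)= [0, 5, 2, 3, 1, 10, 4, 7, 8, 9, 6]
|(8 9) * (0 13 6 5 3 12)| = 6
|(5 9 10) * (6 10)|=4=|(5 9 6 10)|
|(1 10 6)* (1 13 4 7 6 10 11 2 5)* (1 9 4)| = 9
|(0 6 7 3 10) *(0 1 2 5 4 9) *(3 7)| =9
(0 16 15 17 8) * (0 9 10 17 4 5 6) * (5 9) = (0 16 15 4 9 10 17 8 5 6) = [16, 1, 2, 3, 9, 6, 0, 7, 5, 10, 17, 11, 12, 13, 14, 4, 15, 8]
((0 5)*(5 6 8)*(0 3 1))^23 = (0 1 3 5 8 6)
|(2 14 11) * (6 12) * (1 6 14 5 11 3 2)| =|(1 6 12 14 3 2 5 11)| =8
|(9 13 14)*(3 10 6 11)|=12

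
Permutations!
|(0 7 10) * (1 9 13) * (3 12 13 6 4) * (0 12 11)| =11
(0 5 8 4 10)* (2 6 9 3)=(0 5 8 4 10)(2 6 9 3)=[5, 1, 6, 2, 10, 8, 9, 7, 4, 3, 0]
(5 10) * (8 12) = (5 10)(8 12) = [0, 1, 2, 3, 4, 10, 6, 7, 12, 9, 5, 11, 8]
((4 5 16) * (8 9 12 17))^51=(8 17 12 9)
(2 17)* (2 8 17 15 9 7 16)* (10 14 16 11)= (2 15 9 7 11 10 14 16)(8 17)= [0, 1, 15, 3, 4, 5, 6, 11, 17, 7, 14, 10, 12, 13, 16, 9, 2, 8]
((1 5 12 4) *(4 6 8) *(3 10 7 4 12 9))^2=(1 9 10 4 5 3 7)(6 12 8)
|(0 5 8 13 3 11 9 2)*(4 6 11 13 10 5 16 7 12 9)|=6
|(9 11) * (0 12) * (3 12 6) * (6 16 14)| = |(0 16 14 6 3 12)(9 11)| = 6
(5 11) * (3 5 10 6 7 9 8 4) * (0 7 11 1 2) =(0 7 9 8 4 3 5 1 2)(6 11 10) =[7, 2, 0, 5, 3, 1, 11, 9, 4, 8, 6, 10]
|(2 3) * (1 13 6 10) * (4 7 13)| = 6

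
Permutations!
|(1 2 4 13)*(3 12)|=|(1 2 4 13)(3 12)|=4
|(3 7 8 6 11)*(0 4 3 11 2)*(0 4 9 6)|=8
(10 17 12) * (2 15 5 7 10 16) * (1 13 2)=(1 13 2 15 5 7 10 17 12 16)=[0, 13, 15, 3, 4, 7, 6, 10, 8, 9, 17, 11, 16, 2, 14, 5, 1, 12]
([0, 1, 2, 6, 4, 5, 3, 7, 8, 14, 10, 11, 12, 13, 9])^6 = [0, 1, 2, 3, 4, 5, 6, 7, 8, 9, 10, 11, 12, 13, 14]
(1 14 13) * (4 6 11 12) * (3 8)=(1 14 13)(3 8)(4 6 11 12)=[0, 14, 2, 8, 6, 5, 11, 7, 3, 9, 10, 12, 4, 1, 13]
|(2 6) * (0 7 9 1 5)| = 10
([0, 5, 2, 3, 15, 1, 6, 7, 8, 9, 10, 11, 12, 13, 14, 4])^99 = [0, 5, 2, 3, 15, 1, 6, 7, 8, 9, 10, 11, 12, 13, 14, 4]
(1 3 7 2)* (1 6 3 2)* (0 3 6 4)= [3, 2, 4, 7, 0, 5, 6, 1]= (0 3 7 1 2 4)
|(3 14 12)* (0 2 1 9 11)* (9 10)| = 6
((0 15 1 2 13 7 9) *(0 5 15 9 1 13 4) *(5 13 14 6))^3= (0 7 4 13 2 9 1)(5 6 14 15)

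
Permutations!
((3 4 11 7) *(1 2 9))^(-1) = ((1 2 9)(3 4 11 7))^(-1) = (1 9 2)(3 7 11 4)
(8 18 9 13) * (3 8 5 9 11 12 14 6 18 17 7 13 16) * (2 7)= (2 7 13 5 9 16 3 8 17)(6 18 11 12 14)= [0, 1, 7, 8, 4, 9, 18, 13, 17, 16, 10, 12, 14, 5, 6, 15, 3, 2, 11]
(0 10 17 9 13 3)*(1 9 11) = [10, 9, 2, 0, 4, 5, 6, 7, 8, 13, 17, 1, 12, 3, 14, 15, 16, 11] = (0 10 17 11 1 9 13 3)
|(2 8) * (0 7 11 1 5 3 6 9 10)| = |(0 7 11 1 5 3 6 9 10)(2 8)| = 18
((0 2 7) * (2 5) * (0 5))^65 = (2 5 7)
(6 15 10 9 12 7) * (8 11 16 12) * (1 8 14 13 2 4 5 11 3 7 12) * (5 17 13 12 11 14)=[0, 8, 4, 7, 17, 14, 15, 6, 3, 5, 9, 16, 11, 2, 12, 10, 1, 13]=(1 8 3 7 6 15 10 9 5 14 12 11 16)(2 4 17 13)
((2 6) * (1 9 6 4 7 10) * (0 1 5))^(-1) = (0 5 10 7 4 2 6 9 1)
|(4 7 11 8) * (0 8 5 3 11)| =12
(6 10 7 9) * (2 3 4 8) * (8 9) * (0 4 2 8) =(0 4 9 6 10 7)(2 3) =[4, 1, 3, 2, 9, 5, 10, 0, 8, 6, 7]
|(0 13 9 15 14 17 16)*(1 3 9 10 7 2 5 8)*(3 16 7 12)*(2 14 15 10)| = |(0 13 2 5 8 1 16)(3 9 10 12)(7 14 17)| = 84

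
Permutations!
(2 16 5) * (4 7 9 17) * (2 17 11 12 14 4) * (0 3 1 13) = [3, 13, 16, 1, 7, 17, 6, 9, 8, 11, 10, 12, 14, 0, 4, 15, 5, 2] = (0 3 1 13)(2 16 5 17)(4 7 9 11 12 14)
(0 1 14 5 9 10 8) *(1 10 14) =(0 10 8)(5 9 14) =[10, 1, 2, 3, 4, 9, 6, 7, 0, 14, 8, 11, 12, 13, 5]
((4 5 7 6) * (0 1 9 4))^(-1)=((0 1 9 4 5 7 6))^(-1)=(0 6 7 5 4 9 1)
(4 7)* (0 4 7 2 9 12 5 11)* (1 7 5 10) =(0 4 2 9 12 10 1 7 5 11) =[4, 7, 9, 3, 2, 11, 6, 5, 8, 12, 1, 0, 10]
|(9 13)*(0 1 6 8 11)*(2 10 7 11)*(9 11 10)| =|(0 1 6 8 2 9 13 11)(7 10)| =8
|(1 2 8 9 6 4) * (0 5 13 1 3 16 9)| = |(0 5 13 1 2 8)(3 16 9 6 4)| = 30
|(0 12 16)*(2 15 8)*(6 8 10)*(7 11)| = |(0 12 16)(2 15 10 6 8)(7 11)| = 30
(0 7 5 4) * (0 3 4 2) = (0 7 5 2)(3 4) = [7, 1, 0, 4, 3, 2, 6, 5]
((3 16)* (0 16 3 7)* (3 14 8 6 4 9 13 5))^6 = ((0 16 7)(3 14 8 6 4 9 13 5))^6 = (16)(3 13 4 8)(5 9 6 14)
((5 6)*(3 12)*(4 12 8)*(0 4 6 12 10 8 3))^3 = (0 8 12 10 5 4 6)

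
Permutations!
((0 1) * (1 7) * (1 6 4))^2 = ((0 7 6 4 1))^2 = (0 6 1 7 4)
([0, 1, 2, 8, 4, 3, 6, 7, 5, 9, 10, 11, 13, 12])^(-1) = [0, 1, 2, 5, 4, 8, 6, 7, 3, 9, 10, 11, 13, 12]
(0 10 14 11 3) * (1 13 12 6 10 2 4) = (0 2 4 1 13 12 6 10 14 11 3) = [2, 13, 4, 0, 1, 5, 10, 7, 8, 9, 14, 3, 6, 12, 11]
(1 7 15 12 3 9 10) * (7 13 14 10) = (1 13 14 10)(3 9 7 15 12) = [0, 13, 2, 9, 4, 5, 6, 15, 8, 7, 1, 11, 3, 14, 10, 12]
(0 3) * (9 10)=(0 3)(9 10)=[3, 1, 2, 0, 4, 5, 6, 7, 8, 10, 9]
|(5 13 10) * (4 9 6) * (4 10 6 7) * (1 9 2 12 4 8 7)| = 12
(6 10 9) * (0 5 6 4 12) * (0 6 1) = [5, 0, 2, 3, 12, 1, 10, 7, 8, 4, 9, 11, 6] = (0 5 1)(4 12 6 10 9)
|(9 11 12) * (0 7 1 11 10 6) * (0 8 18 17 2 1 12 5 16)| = |(0 7 12 9 10 6 8 18 17 2 1 11 5 16)| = 14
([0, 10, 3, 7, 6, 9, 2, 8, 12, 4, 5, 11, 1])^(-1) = (1 12 8 7 3 2 6 4 9 5 10)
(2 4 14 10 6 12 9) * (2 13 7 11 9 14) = [0, 1, 4, 3, 2, 5, 12, 11, 8, 13, 6, 9, 14, 7, 10] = (2 4)(6 12 14 10)(7 11 9 13)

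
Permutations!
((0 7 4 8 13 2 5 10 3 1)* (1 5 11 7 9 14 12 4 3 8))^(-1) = (0 1 4 12 14 9)(2 13 8 10 5 3 7 11)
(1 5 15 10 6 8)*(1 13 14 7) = (1 5 15 10 6 8 13 14 7) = [0, 5, 2, 3, 4, 15, 8, 1, 13, 9, 6, 11, 12, 14, 7, 10]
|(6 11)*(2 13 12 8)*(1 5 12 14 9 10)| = |(1 5 12 8 2 13 14 9 10)(6 11)| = 18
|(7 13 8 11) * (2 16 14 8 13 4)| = 7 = |(2 16 14 8 11 7 4)|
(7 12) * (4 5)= (4 5)(7 12)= [0, 1, 2, 3, 5, 4, 6, 12, 8, 9, 10, 11, 7]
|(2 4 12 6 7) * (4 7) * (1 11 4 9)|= |(1 11 4 12 6 9)(2 7)|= 6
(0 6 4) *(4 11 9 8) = (0 6 11 9 8 4) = [6, 1, 2, 3, 0, 5, 11, 7, 4, 8, 10, 9]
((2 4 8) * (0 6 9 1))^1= (0 6 9 1)(2 4 8)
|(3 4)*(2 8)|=2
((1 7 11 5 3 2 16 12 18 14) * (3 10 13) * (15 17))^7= (1 2 11 12 10 14 3 7 16 5 18 13)(15 17)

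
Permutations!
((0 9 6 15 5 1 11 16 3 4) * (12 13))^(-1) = ((0 9 6 15 5 1 11 16 3 4)(12 13))^(-1) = (0 4 3 16 11 1 5 15 6 9)(12 13)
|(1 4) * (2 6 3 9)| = 4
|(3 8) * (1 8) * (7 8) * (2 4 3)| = 6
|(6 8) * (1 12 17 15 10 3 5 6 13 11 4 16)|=13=|(1 12 17 15 10 3 5 6 8 13 11 4 16)|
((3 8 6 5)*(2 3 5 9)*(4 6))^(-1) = (2 9 6 4 8 3)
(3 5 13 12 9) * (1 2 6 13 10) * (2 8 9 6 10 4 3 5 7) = (1 8 9 5 4 3 7 2 10)(6 13 12) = [0, 8, 10, 7, 3, 4, 13, 2, 9, 5, 1, 11, 6, 12]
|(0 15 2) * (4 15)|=4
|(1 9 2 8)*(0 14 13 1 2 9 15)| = 10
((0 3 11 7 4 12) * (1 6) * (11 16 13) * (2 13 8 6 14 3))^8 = (0 2 13 11 7 4 12)(1 3 8)(6 14 16) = ((0 2 13 11 7 4 12)(1 14 3 16 8 6))^8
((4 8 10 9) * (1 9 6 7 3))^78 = ((1 9 4 8 10 6 7 3))^78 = (1 7 10 4)(3 6 8 9)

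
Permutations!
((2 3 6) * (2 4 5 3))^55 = (3 5 4 6)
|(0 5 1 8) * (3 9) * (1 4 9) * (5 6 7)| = 9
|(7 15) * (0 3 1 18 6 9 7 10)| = |(0 3 1 18 6 9 7 15 10)| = 9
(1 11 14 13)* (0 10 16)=(0 10 16)(1 11 14 13)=[10, 11, 2, 3, 4, 5, 6, 7, 8, 9, 16, 14, 12, 1, 13, 15, 0]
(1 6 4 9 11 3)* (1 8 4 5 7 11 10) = (1 6 5 7 11 3 8 4 9 10) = [0, 6, 2, 8, 9, 7, 5, 11, 4, 10, 1, 3]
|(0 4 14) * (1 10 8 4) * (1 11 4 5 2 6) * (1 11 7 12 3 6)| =|(0 7 12 3 6 11 4 14)(1 10 8 5 2)| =40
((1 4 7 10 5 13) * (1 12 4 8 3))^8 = ((1 8 3)(4 7 10 5 13 12))^8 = (1 3 8)(4 10 13)(5 12 7)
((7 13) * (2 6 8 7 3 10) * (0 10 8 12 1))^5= ((0 10 2 6 12 1)(3 8 7 13))^5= (0 1 12 6 2 10)(3 8 7 13)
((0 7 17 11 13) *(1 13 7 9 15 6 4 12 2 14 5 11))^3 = ((0 9 15 6 4 12 2 14 5 11 7 17 1 13))^3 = (0 6 2 11 1 9 4 14 7 13 15 12 5 17)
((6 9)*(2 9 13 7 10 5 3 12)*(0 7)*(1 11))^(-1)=((0 7 10 5 3 12 2 9 6 13)(1 11))^(-1)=(0 13 6 9 2 12 3 5 10 7)(1 11)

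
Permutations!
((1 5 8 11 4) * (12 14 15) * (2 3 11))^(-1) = (1 4 11 3 2 8 5)(12 15 14)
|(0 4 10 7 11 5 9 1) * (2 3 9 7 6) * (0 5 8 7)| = 9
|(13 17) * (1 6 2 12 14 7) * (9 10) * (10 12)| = 8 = |(1 6 2 10 9 12 14 7)(13 17)|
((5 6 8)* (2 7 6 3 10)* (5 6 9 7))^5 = (2 5 3 10)(6 8)(7 9)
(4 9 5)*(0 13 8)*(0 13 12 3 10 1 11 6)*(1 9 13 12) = (0 1 11 6)(3 10 9 5 4 13 8 12) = [1, 11, 2, 10, 13, 4, 0, 7, 12, 5, 9, 6, 3, 8]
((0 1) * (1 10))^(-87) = (10)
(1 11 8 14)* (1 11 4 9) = (1 4 9)(8 14 11) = [0, 4, 2, 3, 9, 5, 6, 7, 14, 1, 10, 8, 12, 13, 11]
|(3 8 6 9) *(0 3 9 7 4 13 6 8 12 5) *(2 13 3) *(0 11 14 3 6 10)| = |(0 2 13 10)(3 12 5 11 14)(4 6 7)| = 60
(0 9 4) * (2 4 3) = (0 9 3 2 4) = [9, 1, 4, 2, 0, 5, 6, 7, 8, 3]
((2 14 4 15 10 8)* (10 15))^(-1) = (15)(2 8 10 4 14)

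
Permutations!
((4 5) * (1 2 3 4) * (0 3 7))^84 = (7)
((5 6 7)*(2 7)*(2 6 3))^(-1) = (2 3 5 7) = ((2 7 5 3))^(-1)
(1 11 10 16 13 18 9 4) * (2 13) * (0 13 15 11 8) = (0 13 18 9 4 1 8)(2 15 11 10 16) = [13, 8, 15, 3, 1, 5, 6, 7, 0, 4, 16, 10, 12, 18, 14, 11, 2, 17, 9]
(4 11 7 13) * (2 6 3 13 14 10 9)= (2 6 3 13 4 11 7 14 10 9)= [0, 1, 6, 13, 11, 5, 3, 14, 8, 2, 9, 7, 12, 4, 10]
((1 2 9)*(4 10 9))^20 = ((1 2 4 10 9))^20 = (10)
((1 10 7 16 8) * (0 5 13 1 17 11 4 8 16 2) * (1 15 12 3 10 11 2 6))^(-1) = ((0 5 13 15 12 3 10 7 6 1 11 4 8 17 2))^(-1) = (0 2 17 8 4 11 1 6 7 10 3 12 15 13 5)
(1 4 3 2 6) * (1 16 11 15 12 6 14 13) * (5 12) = (1 4 3 2 14 13)(5 12 6 16 11 15) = [0, 4, 14, 2, 3, 12, 16, 7, 8, 9, 10, 15, 6, 1, 13, 5, 11]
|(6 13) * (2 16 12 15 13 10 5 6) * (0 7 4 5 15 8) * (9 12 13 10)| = 24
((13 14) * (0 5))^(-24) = ((0 5)(13 14))^(-24) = (14)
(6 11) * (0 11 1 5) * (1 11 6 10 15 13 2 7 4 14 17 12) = (0 6 11 10 15 13 2 7 4 14 17 12 1 5) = [6, 5, 7, 3, 14, 0, 11, 4, 8, 9, 15, 10, 1, 2, 17, 13, 16, 12]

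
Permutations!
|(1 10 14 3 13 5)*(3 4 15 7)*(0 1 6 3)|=28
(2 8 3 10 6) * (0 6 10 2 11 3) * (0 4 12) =(0 6 11 3 2 8 4 12) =[6, 1, 8, 2, 12, 5, 11, 7, 4, 9, 10, 3, 0]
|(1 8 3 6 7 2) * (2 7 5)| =|(1 8 3 6 5 2)| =6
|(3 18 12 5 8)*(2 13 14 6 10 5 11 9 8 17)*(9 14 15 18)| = |(2 13 15 18 12 11 14 6 10 5 17)(3 9 8)| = 33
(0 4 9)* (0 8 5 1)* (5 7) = (0 4 9 8 7 5 1) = [4, 0, 2, 3, 9, 1, 6, 5, 7, 8]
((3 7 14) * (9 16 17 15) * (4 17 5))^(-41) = (3 7 14)(4 17 15 9 16 5)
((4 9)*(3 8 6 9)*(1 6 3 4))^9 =(9)(3 8)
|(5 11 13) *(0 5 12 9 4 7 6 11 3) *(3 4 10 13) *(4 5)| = |(0 4 7 6 11 3)(9 10 13 12)| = 12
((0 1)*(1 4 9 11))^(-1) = (0 1 11 9 4)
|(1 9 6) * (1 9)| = |(6 9)| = 2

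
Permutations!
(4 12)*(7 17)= [0, 1, 2, 3, 12, 5, 6, 17, 8, 9, 10, 11, 4, 13, 14, 15, 16, 7]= (4 12)(7 17)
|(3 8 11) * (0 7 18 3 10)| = |(0 7 18 3 8 11 10)| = 7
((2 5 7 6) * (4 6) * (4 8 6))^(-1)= ((2 5 7 8 6))^(-1)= (2 6 8 7 5)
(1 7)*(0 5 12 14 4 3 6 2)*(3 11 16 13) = (0 5 12 14 4 11 16 13 3 6 2)(1 7) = [5, 7, 0, 6, 11, 12, 2, 1, 8, 9, 10, 16, 14, 3, 4, 15, 13]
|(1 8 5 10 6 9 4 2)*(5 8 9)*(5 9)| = 7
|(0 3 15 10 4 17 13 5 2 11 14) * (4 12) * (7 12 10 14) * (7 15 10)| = |(0 3 10 7 12 4 17 13 5 2 11 15 14)| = 13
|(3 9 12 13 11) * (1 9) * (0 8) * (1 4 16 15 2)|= |(0 8)(1 9 12 13 11 3 4 16 15 2)|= 10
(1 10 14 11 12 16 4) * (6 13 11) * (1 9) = [0, 10, 2, 3, 9, 5, 13, 7, 8, 1, 14, 12, 16, 11, 6, 15, 4] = (1 10 14 6 13 11 12 16 4 9)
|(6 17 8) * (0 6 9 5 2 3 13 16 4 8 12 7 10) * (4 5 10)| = 45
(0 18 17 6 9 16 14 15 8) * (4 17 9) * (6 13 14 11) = [18, 1, 2, 3, 17, 5, 4, 7, 0, 16, 10, 6, 12, 14, 15, 8, 11, 13, 9] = (0 18 9 16 11 6 4 17 13 14 15 8)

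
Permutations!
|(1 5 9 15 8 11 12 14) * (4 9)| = 9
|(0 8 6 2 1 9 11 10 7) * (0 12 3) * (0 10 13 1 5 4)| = 12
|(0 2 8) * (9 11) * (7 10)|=6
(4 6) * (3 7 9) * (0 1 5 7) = [1, 5, 2, 0, 6, 7, 4, 9, 8, 3] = (0 1 5 7 9 3)(4 6)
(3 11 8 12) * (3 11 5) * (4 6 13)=(3 5)(4 6 13)(8 12 11)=[0, 1, 2, 5, 6, 3, 13, 7, 12, 9, 10, 8, 11, 4]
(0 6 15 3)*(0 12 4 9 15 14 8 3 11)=(0 6 14 8 3 12 4 9 15 11)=[6, 1, 2, 12, 9, 5, 14, 7, 3, 15, 10, 0, 4, 13, 8, 11]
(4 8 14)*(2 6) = [0, 1, 6, 3, 8, 5, 2, 7, 14, 9, 10, 11, 12, 13, 4] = (2 6)(4 8 14)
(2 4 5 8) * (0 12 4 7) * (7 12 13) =[13, 1, 12, 3, 5, 8, 6, 0, 2, 9, 10, 11, 4, 7] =(0 13 7)(2 12 4 5 8)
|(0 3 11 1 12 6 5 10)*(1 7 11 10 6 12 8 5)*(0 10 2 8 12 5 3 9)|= |(0 9)(1 12 5 6)(2 8 3)(7 11)|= 12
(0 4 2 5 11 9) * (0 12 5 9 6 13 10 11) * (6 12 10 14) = (0 4 2 9 10 11 12 5)(6 13 14) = [4, 1, 9, 3, 2, 0, 13, 7, 8, 10, 11, 12, 5, 14, 6]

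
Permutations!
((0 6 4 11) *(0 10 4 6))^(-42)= (11)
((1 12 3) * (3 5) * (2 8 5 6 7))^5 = ((1 12 6 7 2 8 5 3))^5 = (1 8 6 3 2 12 5 7)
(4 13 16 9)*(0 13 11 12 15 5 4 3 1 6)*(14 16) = (0 13 14 16 9 3 1 6)(4 11 12 15 5) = [13, 6, 2, 1, 11, 4, 0, 7, 8, 3, 10, 12, 15, 14, 16, 5, 9]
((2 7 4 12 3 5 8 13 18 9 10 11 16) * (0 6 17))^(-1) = (0 17 6)(2 16 11 10 9 18 13 8 5 3 12 4 7)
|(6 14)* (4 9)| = |(4 9)(6 14)| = 2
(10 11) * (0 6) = (0 6)(10 11) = [6, 1, 2, 3, 4, 5, 0, 7, 8, 9, 11, 10]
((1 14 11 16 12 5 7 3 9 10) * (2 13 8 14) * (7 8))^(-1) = (1 10 9 3 7 13 2)(5 12 16 11 14 8)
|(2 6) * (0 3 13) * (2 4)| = 3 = |(0 3 13)(2 6 4)|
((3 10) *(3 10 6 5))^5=((10)(3 6 5))^5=(10)(3 5 6)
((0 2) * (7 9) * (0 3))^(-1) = ((0 2 3)(7 9))^(-1) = (0 3 2)(7 9)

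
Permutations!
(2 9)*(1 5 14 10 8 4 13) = [0, 5, 9, 3, 13, 14, 6, 7, 4, 2, 8, 11, 12, 1, 10] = (1 5 14 10 8 4 13)(2 9)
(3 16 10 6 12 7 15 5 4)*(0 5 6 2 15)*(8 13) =(0 5 4 3 16 10 2 15 6 12 7)(8 13) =[5, 1, 15, 16, 3, 4, 12, 0, 13, 9, 2, 11, 7, 8, 14, 6, 10]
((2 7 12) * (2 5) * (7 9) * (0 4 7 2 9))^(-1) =(0 2 9 5 12 7 4)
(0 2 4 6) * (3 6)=(0 2 4 3 6)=[2, 1, 4, 6, 3, 5, 0]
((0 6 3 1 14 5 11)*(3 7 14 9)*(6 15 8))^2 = ((0 15 8 6 7 14 5 11)(1 9 3))^2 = (0 8 7 5)(1 3 9)(6 14 11 15)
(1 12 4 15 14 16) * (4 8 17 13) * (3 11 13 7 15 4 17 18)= (1 12 8 18 3 11 13 17 7 15 14 16)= [0, 12, 2, 11, 4, 5, 6, 15, 18, 9, 10, 13, 8, 17, 16, 14, 1, 7, 3]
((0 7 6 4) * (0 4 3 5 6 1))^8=(0 1 7)(3 6 5)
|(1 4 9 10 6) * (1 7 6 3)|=|(1 4 9 10 3)(6 7)|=10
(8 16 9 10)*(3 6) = [0, 1, 2, 6, 4, 5, 3, 7, 16, 10, 8, 11, 12, 13, 14, 15, 9] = (3 6)(8 16 9 10)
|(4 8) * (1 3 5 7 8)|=|(1 3 5 7 8 4)|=6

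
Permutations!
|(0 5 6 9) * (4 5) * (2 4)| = |(0 2 4 5 6 9)| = 6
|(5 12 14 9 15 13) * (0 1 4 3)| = 12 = |(0 1 4 3)(5 12 14 9 15 13)|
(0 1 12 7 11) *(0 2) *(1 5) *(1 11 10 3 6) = (0 5 11 2)(1 12 7 10 3 6) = [5, 12, 0, 6, 4, 11, 1, 10, 8, 9, 3, 2, 7]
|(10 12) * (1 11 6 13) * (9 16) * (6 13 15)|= |(1 11 13)(6 15)(9 16)(10 12)|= 6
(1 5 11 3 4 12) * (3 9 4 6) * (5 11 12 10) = (1 11 9 4 10 5 12)(3 6) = [0, 11, 2, 6, 10, 12, 3, 7, 8, 4, 5, 9, 1]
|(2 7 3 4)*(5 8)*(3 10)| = |(2 7 10 3 4)(5 8)| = 10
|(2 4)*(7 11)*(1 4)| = 6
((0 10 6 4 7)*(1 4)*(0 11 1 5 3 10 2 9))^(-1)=(0 9 2)(1 11 7 4)(3 5 6 10)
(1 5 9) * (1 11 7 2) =(1 5 9 11 7 2) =[0, 5, 1, 3, 4, 9, 6, 2, 8, 11, 10, 7]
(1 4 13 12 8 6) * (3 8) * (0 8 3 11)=(0 8 6 1 4 13 12 11)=[8, 4, 2, 3, 13, 5, 1, 7, 6, 9, 10, 0, 11, 12]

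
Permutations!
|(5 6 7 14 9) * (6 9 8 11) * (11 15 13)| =14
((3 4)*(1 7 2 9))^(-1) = ((1 7 2 9)(3 4))^(-1) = (1 9 2 7)(3 4)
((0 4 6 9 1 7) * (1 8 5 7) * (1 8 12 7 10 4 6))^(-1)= (0 7 12 9 6)(1 4 10 5 8)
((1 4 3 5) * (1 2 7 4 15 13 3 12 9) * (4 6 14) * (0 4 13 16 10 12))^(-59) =(0 4)(1 15 16 10 12 9)(2 13 7 3 6 5 14)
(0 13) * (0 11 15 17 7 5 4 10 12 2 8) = (0 13 11 15 17 7 5 4 10 12 2 8) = [13, 1, 8, 3, 10, 4, 6, 5, 0, 9, 12, 15, 2, 11, 14, 17, 16, 7]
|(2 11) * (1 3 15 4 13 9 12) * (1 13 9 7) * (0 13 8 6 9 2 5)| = |(0 13 7 1 3 15 4 2 11 5)(6 9 12 8)| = 20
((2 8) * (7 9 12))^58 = (7 9 12)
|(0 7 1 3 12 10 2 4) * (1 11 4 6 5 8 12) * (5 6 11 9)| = 10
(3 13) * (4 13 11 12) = (3 11 12 4 13) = [0, 1, 2, 11, 13, 5, 6, 7, 8, 9, 10, 12, 4, 3]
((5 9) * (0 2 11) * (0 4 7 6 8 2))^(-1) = ((2 11 4 7 6 8)(5 9))^(-1) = (2 8 6 7 4 11)(5 9)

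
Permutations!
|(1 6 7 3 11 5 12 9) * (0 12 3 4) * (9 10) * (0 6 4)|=24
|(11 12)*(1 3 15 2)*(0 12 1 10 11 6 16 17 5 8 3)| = 13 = |(0 12 6 16 17 5 8 3 15 2 10 11 1)|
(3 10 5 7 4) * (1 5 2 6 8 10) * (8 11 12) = [0, 5, 6, 1, 3, 7, 11, 4, 10, 9, 2, 12, 8] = (1 5 7 4 3)(2 6 11 12 8 10)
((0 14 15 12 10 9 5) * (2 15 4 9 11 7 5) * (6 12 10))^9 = ((0 14 4 9 2 15 10 11 7 5)(6 12))^9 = (0 5 7 11 10 15 2 9 4 14)(6 12)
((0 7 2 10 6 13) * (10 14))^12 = (0 6 14 7 13 10 2)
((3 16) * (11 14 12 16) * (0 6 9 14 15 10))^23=(0 14 3 10 9 16 15 6 12 11)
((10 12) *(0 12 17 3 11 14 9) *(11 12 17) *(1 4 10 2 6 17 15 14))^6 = (0 14)(1 10)(2 6 17 3 12)(4 11)(9 15)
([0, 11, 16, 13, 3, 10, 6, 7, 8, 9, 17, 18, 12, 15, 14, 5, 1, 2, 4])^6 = (1 15)(2 3)(4 17)(5 11)(10 18)(13 16)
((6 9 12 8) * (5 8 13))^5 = (5 13 12 9 6 8)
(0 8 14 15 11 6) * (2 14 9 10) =(0 8 9 10 2 14 15 11 6) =[8, 1, 14, 3, 4, 5, 0, 7, 9, 10, 2, 6, 12, 13, 15, 11]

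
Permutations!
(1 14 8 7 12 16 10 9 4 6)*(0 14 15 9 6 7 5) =(0 14 8 5)(1 15 9 4 7 12 16 10 6) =[14, 15, 2, 3, 7, 0, 1, 12, 5, 4, 6, 11, 16, 13, 8, 9, 10]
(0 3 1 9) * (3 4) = [4, 9, 2, 1, 3, 5, 6, 7, 8, 0] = (0 4 3 1 9)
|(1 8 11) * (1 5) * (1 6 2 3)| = |(1 8 11 5 6 2 3)| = 7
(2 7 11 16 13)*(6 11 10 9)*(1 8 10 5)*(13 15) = [0, 8, 7, 3, 4, 1, 11, 5, 10, 6, 9, 16, 12, 2, 14, 13, 15] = (1 8 10 9 6 11 16 15 13 2 7 5)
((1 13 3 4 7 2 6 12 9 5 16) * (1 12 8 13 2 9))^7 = (1 7 6 5 13 12 4 2 9 8 16 3)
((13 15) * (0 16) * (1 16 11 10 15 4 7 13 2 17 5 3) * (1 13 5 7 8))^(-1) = (0 16 1 8 4 13 3 5 7 17 2 15 10 11)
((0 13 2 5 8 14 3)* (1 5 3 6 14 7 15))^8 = (1 7 5 15 8) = ((0 13 2 3)(1 5 8 7 15)(6 14))^8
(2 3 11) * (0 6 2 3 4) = (0 6 2 4)(3 11) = [6, 1, 4, 11, 0, 5, 2, 7, 8, 9, 10, 3]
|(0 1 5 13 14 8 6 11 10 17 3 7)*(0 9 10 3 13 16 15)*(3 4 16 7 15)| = |(0 1 5 7 9 10 17 13 14 8 6 11 4 16 3 15)| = 16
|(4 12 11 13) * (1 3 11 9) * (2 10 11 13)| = 6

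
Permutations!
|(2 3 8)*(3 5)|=|(2 5 3 8)|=4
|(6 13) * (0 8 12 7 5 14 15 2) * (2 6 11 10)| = |(0 8 12 7 5 14 15 6 13 11 10 2)| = 12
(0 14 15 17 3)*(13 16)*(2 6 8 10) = (0 14 15 17 3)(2 6 8 10)(13 16) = [14, 1, 6, 0, 4, 5, 8, 7, 10, 9, 2, 11, 12, 16, 15, 17, 13, 3]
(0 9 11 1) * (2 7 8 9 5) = [5, 0, 7, 3, 4, 2, 6, 8, 9, 11, 10, 1] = (0 5 2 7 8 9 11 1)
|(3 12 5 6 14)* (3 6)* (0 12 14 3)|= 3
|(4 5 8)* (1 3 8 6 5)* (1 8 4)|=|(1 3 4 8)(5 6)|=4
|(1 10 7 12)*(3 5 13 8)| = 4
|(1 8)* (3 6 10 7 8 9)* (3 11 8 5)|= 20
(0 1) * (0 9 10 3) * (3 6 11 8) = (0 1 9 10 6 11 8 3) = [1, 9, 2, 0, 4, 5, 11, 7, 3, 10, 6, 8]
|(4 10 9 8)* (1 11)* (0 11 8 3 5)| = |(0 11 1 8 4 10 9 3 5)| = 9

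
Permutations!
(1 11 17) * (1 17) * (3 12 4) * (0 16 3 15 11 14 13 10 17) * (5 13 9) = (0 16 3 12 4 15 11 1 14 9 5 13 10 17) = [16, 14, 2, 12, 15, 13, 6, 7, 8, 5, 17, 1, 4, 10, 9, 11, 3, 0]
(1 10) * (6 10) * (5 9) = (1 6 10)(5 9) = [0, 6, 2, 3, 4, 9, 10, 7, 8, 5, 1]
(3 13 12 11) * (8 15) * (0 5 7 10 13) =(0 5 7 10 13 12 11 3)(8 15) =[5, 1, 2, 0, 4, 7, 6, 10, 15, 9, 13, 3, 11, 12, 14, 8]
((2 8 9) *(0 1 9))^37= ((0 1 9 2 8))^37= (0 9 8 1 2)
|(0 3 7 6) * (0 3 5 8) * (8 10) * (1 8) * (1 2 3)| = |(0 5 10 2 3 7 6 1 8)| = 9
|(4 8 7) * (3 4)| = |(3 4 8 7)| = 4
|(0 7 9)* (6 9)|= |(0 7 6 9)|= 4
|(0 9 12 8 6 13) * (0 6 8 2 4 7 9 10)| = |(0 10)(2 4 7 9 12)(6 13)| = 10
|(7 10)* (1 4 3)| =|(1 4 3)(7 10)| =6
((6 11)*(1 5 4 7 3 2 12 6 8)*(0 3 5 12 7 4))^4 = (0 5 7 2 3)(1 8 11 6 12)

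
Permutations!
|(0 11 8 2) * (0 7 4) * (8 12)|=|(0 11 12 8 2 7 4)|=7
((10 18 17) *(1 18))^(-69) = (1 10 17 18)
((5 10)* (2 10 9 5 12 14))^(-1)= (2 14 12 10)(5 9)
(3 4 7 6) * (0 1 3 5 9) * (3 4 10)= (0 1 4 7 6 5 9)(3 10)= [1, 4, 2, 10, 7, 9, 5, 6, 8, 0, 3]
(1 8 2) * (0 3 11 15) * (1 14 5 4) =[3, 8, 14, 11, 1, 4, 6, 7, 2, 9, 10, 15, 12, 13, 5, 0] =(0 3 11 15)(1 8 2 14 5 4)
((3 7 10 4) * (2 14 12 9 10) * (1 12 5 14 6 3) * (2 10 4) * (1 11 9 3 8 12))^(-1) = (2 10 7 3 12 8 6)(4 9 11)(5 14)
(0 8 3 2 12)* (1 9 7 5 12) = (0 8 3 2 1 9 7 5 12) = [8, 9, 1, 2, 4, 12, 6, 5, 3, 7, 10, 11, 0]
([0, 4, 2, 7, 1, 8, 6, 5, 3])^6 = (3 5)(7 8)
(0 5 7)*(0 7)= (7)(0 5)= [5, 1, 2, 3, 4, 0, 6, 7]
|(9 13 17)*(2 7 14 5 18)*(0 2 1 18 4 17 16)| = 10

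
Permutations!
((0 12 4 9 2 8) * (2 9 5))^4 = ((0 12 4 5 2 8))^4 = (0 2 4)(5 12 8)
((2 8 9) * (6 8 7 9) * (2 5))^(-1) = (2 5 9 7)(6 8)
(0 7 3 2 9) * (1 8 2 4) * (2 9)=(0 7 3 4 1 8 9)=[7, 8, 2, 4, 1, 5, 6, 3, 9, 0]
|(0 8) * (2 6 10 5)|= 4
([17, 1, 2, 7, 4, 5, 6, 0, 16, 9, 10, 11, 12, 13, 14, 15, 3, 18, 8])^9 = (0 18 16 7 17 8 3)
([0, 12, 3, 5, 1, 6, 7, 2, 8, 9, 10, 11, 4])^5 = (1 4 12)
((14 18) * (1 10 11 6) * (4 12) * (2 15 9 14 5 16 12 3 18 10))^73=(1 2 15 9 14 10 11 6)(3 18 5 16 12 4)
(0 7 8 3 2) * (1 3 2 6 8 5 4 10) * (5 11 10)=(0 7 11 10 1 3 6 8 2)(4 5)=[7, 3, 0, 6, 5, 4, 8, 11, 2, 9, 1, 10]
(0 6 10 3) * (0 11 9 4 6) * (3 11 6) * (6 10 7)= (3 10 11 9 4)(6 7)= [0, 1, 2, 10, 3, 5, 7, 6, 8, 4, 11, 9]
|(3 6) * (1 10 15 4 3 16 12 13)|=|(1 10 15 4 3 6 16 12 13)|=9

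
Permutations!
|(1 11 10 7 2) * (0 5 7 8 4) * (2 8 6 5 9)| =11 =|(0 9 2 1 11 10 6 5 7 8 4)|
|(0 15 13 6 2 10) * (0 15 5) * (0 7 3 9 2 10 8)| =28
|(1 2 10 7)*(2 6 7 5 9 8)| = 15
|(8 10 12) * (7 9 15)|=|(7 9 15)(8 10 12)|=3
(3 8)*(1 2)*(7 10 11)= (1 2)(3 8)(7 10 11)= [0, 2, 1, 8, 4, 5, 6, 10, 3, 9, 11, 7]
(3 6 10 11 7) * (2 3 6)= (2 3)(6 10 11 7)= [0, 1, 3, 2, 4, 5, 10, 6, 8, 9, 11, 7]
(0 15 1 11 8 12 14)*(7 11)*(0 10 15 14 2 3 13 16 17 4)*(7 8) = (0 14 10 15 1 8 12 2 3 13 16 17 4)(7 11) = [14, 8, 3, 13, 0, 5, 6, 11, 12, 9, 15, 7, 2, 16, 10, 1, 17, 4]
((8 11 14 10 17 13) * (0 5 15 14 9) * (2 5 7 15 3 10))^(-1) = (0 9 11 8 13 17 10 3 5 2 14 15 7)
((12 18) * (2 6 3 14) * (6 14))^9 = (2 14)(3 6)(12 18)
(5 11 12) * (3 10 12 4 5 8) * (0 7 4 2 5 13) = (0 7 4 13)(2 5 11)(3 10 12 8) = [7, 1, 5, 10, 13, 11, 6, 4, 3, 9, 12, 2, 8, 0]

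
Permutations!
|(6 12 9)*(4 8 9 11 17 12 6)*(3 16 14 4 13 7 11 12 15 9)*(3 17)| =|(3 16 14 4 8 17 15 9 13 7 11)| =11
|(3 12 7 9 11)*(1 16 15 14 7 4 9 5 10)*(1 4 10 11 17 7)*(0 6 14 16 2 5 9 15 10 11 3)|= 36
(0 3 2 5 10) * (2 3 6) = (0 6 2 5 10) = [6, 1, 5, 3, 4, 10, 2, 7, 8, 9, 0]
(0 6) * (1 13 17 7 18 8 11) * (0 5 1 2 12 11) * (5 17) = (0 6 17 7 18 8)(1 13 5)(2 12 11) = [6, 13, 12, 3, 4, 1, 17, 18, 0, 9, 10, 2, 11, 5, 14, 15, 16, 7, 8]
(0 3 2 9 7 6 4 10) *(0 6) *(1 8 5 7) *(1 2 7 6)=(0 3 7)(1 8 5 6 4 10)(2 9)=[3, 8, 9, 7, 10, 6, 4, 0, 5, 2, 1]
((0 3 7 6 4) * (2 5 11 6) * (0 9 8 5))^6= (11)(0 7)(2 3)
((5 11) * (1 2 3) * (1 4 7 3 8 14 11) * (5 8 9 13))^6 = (14)(1 2 9 13 5)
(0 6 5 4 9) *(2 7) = (0 6 5 4 9)(2 7) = [6, 1, 7, 3, 9, 4, 5, 2, 8, 0]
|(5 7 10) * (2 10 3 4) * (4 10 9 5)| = 7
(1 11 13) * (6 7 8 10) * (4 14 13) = (1 11 4 14 13)(6 7 8 10) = [0, 11, 2, 3, 14, 5, 7, 8, 10, 9, 6, 4, 12, 1, 13]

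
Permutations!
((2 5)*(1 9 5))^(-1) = ((1 9 5 2))^(-1) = (1 2 5 9)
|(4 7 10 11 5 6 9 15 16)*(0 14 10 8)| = |(0 14 10 11 5 6 9 15 16 4 7 8)| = 12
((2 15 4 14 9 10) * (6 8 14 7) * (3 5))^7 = ((2 15 4 7 6 8 14 9 10)(3 5))^7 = (2 9 8 7 15 10 14 6 4)(3 5)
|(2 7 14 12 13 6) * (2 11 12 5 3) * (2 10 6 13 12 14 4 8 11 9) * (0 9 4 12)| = 40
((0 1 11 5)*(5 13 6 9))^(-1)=((0 1 11 13 6 9 5))^(-1)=(0 5 9 6 13 11 1)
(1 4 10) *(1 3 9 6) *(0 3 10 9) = (10)(0 3)(1 4 9 6) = [3, 4, 2, 0, 9, 5, 1, 7, 8, 6, 10]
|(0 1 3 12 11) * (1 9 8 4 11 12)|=|(12)(0 9 8 4 11)(1 3)|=10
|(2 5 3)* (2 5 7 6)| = 6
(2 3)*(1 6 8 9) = (1 6 8 9)(2 3) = [0, 6, 3, 2, 4, 5, 8, 7, 9, 1]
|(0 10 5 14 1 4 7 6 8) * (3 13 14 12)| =|(0 10 5 12 3 13 14 1 4 7 6 8)| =12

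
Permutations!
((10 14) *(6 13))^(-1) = ((6 13)(10 14))^(-1) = (6 13)(10 14)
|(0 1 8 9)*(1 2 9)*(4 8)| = |(0 2 9)(1 4 8)| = 3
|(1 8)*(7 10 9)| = |(1 8)(7 10 9)| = 6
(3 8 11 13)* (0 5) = [5, 1, 2, 8, 4, 0, 6, 7, 11, 9, 10, 13, 12, 3] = (0 5)(3 8 11 13)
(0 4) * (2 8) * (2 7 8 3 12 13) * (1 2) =(0 4)(1 2 3 12 13)(7 8) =[4, 2, 3, 12, 0, 5, 6, 8, 7, 9, 10, 11, 13, 1]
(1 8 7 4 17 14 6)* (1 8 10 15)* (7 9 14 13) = (1 10 15)(4 17 13 7)(6 8 9 14) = [0, 10, 2, 3, 17, 5, 8, 4, 9, 14, 15, 11, 12, 7, 6, 1, 16, 13]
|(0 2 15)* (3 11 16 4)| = 12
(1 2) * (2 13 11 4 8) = (1 13 11 4 8 2) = [0, 13, 1, 3, 8, 5, 6, 7, 2, 9, 10, 4, 12, 11]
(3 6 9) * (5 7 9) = (3 6 5 7 9) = [0, 1, 2, 6, 4, 7, 5, 9, 8, 3]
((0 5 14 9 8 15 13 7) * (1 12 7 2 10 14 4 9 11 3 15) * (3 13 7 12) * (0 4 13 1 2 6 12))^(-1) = ((0 5 13 6 12)(1 3 15 7 4 9 8 2 10 14 11))^(-1) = (0 12 6 13 5)(1 11 14 10 2 8 9 4 7 15 3)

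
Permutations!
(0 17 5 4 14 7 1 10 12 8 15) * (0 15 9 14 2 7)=(0 17 5 4 2 7 1 10 12 8 9 14)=[17, 10, 7, 3, 2, 4, 6, 1, 9, 14, 12, 11, 8, 13, 0, 15, 16, 5]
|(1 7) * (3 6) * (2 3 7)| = |(1 2 3 6 7)| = 5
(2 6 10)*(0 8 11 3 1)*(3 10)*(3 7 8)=(0 3 1)(2 6 7 8 11 10)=[3, 0, 6, 1, 4, 5, 7, 8, 11, 9, 2, 10]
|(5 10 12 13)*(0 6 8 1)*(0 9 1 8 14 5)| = 14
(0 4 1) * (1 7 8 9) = (0 4 7 8 9 1) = [4, 0, 2, 3, 7, 5, 6, 8, 9, 1]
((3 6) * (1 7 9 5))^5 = (1 7 9 5)(3 6)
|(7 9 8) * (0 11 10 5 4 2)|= 6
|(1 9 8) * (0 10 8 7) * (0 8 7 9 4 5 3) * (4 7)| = 15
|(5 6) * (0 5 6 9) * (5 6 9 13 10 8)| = 12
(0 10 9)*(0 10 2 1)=[2, 0, 1, 3, 4, 5, 6, 7, 8, 10, 9]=(0 2 1)(9 10)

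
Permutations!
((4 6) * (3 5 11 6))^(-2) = (3 6 5 4 11)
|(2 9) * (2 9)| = |(9)| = 1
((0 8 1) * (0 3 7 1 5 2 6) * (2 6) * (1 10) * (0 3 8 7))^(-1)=(0 3 6 5 8 1 10 7)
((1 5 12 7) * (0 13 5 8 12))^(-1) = (0 5 13)(1 7 12 8)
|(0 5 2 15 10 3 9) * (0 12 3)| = 15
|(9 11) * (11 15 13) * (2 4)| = 4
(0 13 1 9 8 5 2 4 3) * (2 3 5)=(0 13 1 9 8 2 4 5 3)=[13, 9, 4, 0, 5, 3, 6, 7, 2, 8, 10, 11, 12, 1]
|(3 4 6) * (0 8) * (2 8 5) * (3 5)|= |(0 3 4 6 5 2 8)|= 7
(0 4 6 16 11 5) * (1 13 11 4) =(0 1 13 11 5)(4 6 16) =[1, 13, 2, 3, 6, 0, 16, 7, 8, 9, 10, 5, 12, 11, 14, 15, 4]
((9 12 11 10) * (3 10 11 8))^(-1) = ((3 10 9 12 8))^(-1) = (3 8 12 9 10)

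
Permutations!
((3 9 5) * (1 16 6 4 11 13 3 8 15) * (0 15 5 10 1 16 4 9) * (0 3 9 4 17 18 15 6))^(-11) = ((0 6 4 11 13 9 10 1 17 18 15 16)(5 8))^(-11) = (0 6 4 11 13 9 10 1 17 18 15 16)(5 8)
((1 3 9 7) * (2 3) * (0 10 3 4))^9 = (0 10 3 9 7 1 2 4) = ((0 10 3 9 7 1 2 4))^9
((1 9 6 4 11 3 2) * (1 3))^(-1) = ((1 9 6 4 11)(2 3))^(-1) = (1 11 4 6 9)(2 3)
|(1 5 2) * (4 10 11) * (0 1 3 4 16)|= |(0 1 5 2 3 4 10 11 16)|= 9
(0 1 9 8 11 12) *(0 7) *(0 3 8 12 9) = (0 1)(3 8 11 9 12 7) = [1, 0, 2, 8, 4, 5, 6, 3, 11, 12, 10, 9, 7]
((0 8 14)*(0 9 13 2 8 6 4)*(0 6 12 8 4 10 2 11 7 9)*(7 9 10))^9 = (0 12 8 14)(2 10 7 6 4)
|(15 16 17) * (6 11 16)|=5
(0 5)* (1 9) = (0 5)(1 9) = [5, 9, 2, 3, 4, 0, 6, 7, 8, 1]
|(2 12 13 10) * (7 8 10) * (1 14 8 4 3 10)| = 21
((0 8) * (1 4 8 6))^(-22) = ((0 6 1 4 8))^(-22) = (0 4 6 8 1)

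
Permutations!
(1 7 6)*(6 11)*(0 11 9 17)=(0 11 6 1 7 9 17)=[11, 7, 2, 3, 4, 5, 1, 9, 8, 17, 10, 6, 12, 13, 14, 15, 16, 0]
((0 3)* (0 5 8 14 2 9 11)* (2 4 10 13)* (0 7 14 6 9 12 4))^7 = (0 7 9 8 3 14 11 6 5)(2 4 13 12 10)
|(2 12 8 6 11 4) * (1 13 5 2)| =9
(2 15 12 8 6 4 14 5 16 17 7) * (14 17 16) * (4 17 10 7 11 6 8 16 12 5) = (2 15 5 14 4 10 7)(6 17 11)(12 16) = [0, 1, 15, 3, 10, 14, 17, 2, 8, 9, 7, 6, 16, 13, 4, 5, 12, 11]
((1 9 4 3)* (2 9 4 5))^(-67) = (1 3 4)(2 5 9)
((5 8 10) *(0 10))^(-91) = (0 10 5 8)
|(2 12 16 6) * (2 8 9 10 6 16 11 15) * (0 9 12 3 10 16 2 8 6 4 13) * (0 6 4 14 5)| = 24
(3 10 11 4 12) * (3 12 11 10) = (12)(4 11) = [0, 1, 2, 3, 11, 5, 6, 7, 8, 9, 10, 4, 12]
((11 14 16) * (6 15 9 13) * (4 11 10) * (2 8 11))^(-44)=(2 10 14 8 4 16 11)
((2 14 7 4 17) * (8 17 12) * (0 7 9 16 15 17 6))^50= ((0 7 4 12 8 6)(2 14 9 16 15 17))^50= (0 4 8)(2 9 15)(6 7 12)(14 16 17)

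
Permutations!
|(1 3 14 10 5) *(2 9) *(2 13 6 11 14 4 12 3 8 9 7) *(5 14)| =|(1 8 9 13 6 11 5)(2 7)(3 4 12)(10 14)| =42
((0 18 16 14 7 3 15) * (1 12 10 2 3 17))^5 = (0 17 3 14 10 18 1 15 7 2 16 12)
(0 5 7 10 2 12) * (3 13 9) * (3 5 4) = (0 4 3 13 9 5 7 10 2 12) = [4, 1, 12, 13, 3, 7, 6, 10, 8, 5, 2, 11, 0, 9]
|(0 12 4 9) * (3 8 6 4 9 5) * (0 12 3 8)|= |(0 3)(4 5 8 6)(9 12)|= 4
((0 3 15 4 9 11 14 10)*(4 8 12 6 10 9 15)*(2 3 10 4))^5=(15)(0 10)(2 3)(9 14 11)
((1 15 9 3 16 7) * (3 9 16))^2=(1 16)(7 15)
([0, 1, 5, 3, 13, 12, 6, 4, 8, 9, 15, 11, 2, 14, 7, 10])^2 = (15)(2 12 5)(4 14)(7 13)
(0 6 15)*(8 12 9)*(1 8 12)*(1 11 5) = (0 6 15)(1 8 11 5)(9 12) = [6, 8, 2, 3, 4, 1, 15, 7, 11, 12, 10, 5, 9, 13, 14, 0]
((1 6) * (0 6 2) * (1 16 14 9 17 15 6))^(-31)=((0 1 2)(6 16 14 9 17 15))^(-31)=(0 2 1)(6 15 17 9 14 16)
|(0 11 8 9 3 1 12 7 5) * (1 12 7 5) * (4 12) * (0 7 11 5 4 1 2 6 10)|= |(0 5 7 2 6 10)(1 11 8 9 3)(4 12)|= 30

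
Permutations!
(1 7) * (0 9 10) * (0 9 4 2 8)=[4, 7, 8, 3, 2, 5, 6, 1, 0, 10, 9]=(0 4 2 8)(1 7)(9 10)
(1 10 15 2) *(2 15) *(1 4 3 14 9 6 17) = (1 10 2 4 3 14 9 6 17) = [0, 10, 4, 14, 3, 5, 17, 7, 8, 6, 2, 11, 12, 13, 9, 15, 16, 1]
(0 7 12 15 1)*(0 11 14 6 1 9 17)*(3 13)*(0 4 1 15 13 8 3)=(0 7 12 13)(1 11 14 6 15 9 17 4)(3 8)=[7, 11, 2, 8, 1, 5, 15, 12, 3, 17, 10, 14, 13, 0, 6, 9, 16, 4]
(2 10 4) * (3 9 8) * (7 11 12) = (2 10 4)(3 9 8)(7 11 12) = [0, 1, 10, 9, 2, 5, 6, 11, 3, 8, 4, 12, 7]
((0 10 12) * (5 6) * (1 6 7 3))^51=(12)(1 6 5 7 3)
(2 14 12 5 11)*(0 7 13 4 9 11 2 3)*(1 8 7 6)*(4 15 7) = (0 6 1 8 4 9 11 3)(2 14 12 5)(7 13 15) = [6, 8, 14, 0, 9, 2, 1, 13, 4, 11, 10, 3, 5, 15, 12, 7]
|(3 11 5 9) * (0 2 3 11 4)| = 12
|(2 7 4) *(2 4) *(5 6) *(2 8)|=6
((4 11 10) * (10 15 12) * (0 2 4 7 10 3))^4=(0 15 2 12 4 3 11)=((0 2 4 11 15 12 3)(7 10))^4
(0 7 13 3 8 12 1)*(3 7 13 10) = (0 13 7 10 3 8 12 1) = [13, 0, 2, 8, 4, 5, 6, 10, 12, 9, 3, 11, 1, 7]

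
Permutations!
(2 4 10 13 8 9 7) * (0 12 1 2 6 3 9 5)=(0 12 1 2 4 10 13 8 5)(3 9 7 6)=[12, 2, 4, 9, 10, 0, 3, 6, 5, 7, 13, 11, 1, 8]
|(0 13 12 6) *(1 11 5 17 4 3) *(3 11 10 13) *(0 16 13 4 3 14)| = 28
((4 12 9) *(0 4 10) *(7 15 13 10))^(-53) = ((0 4 12 9 7 15 13 10))^(-53) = (0 9 13 4 7 10 12 15)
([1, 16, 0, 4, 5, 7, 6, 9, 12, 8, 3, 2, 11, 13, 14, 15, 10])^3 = [10, 3, 16, 7, 9, 8, 6, 12, 2, 11, 5, 1, 0, 13, 14, 15, 4]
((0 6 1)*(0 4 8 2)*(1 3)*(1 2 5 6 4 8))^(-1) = (0 2 3 6 5 8 1 4)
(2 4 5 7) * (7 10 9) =(2 4 5 10 9 7) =[0, 1, 4, 3, 5, 10, 6, 2, 8, 7, 9]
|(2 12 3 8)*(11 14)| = 4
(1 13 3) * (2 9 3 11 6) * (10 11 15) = (1 13 15 10 11 6 2 9 3) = [0, 13, 9, 1, 4, 5, 2, 7, 8, 3, 11, 6, 12, 15, 14, 10]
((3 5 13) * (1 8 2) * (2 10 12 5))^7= ((1 8 10 12 5 13 3 2))^7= (1 2 3 13 5 12 10 8)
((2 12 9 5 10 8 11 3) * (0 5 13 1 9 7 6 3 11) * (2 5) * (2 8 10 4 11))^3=(13)(0 8)(2 6 4 12 3 11 7 5)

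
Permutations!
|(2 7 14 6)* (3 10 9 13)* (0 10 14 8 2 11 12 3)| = |(0 10 9 13)(2 7 8)(3 14 6 11 12)| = 60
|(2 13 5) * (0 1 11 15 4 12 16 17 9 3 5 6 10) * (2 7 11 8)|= |(0 1 8 2 13 6 10)(3 5 7 11 15 4 12 16 17 9)|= 70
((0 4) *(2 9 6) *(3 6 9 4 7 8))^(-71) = (9)(0 4 2 6 3 8 7)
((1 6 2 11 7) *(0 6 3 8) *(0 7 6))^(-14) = (1 8)(2 11 6)(3 7)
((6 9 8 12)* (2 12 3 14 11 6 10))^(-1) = (2 10 12)(3 8 9 6 11 14)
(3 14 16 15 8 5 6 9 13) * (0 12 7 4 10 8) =[12, 1, 2, 14, 10, 6, 9, 4, 5, 13, 8, 11, 7, 3, 16, 0, 15] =(0 12 7 4 10 8 5 6 9 13 3 14 16 15)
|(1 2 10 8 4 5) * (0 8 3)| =|(0 8 4 5 1 2 10 3)| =8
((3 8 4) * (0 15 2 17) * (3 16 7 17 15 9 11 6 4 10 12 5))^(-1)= ((0 9 11 6 4 16 7 17)(2 15)(3 8 10 12 5))^(-1)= (0 17 7 16 4 6 11 9)(2 15)(3 5 12 10 8)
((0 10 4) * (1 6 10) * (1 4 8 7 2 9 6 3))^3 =(0 4)(1 3)(2 10)(6 7)(8 9)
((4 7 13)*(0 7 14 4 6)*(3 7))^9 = ((0 3 7 13 6)(4 14))^9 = (0 6 13 7 3)(4 14)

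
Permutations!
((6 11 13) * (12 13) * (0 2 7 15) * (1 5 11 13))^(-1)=(0 15 7 2)(1 12 11 5)(6 13)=((0 2 7 15)(1 5 11 12)(6 13))^(-1)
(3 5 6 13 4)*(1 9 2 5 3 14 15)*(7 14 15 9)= (1 7 14 9 2 5 6 13 4 15)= [0, 7, 5, 3, 15, 6, 13, 14, 8, 2, 10, 11, 12, 4, 9, 1]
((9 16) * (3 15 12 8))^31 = ((3 15 12 8)(9 16))^31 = (3 8 12 15)(9 16)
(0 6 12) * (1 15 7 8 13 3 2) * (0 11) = [6, 15, 1, 2, 4, 5, 12, 8, 13, 9, 10, 0, 11, 3, 14, 7] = (0 6 12 11)(1 15 7 8 13 3 2)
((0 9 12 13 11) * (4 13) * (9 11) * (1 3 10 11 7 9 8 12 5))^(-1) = ((0 7 9 5 1 3 10 11)(4 13 8 12))^(-1) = (0 11 10 3 1 5 9 7)(4 12 8 13)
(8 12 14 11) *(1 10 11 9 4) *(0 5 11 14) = (0 5 11 8 12)(1 10 14 9 4) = [5, 10, 2, 3, 1, 11, 6, 7, 12, 4, 14, 8, 0, 13, 9]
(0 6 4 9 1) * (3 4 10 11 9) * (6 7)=[7, 0, 2, 4, 3, 5, 10, 6, 8, 1, 11, 9]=(0 7 6 10 11 9 1)(3 4)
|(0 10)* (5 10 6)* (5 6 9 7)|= 5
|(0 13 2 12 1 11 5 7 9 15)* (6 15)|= |(0 13 2 12 1 11 5 7 9 6 15)|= 11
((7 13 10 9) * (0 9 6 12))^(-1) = ((0 9 7 13 10 6 12))^(-1) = (0 12 6 10 13 7 9)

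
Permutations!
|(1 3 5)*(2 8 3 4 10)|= |(1 4 10 2 8 3 5)|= 7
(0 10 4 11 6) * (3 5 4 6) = (0 10 6)(3 5 4 11) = [10, 1, 2, 5, 11, 4, 0, 7, 8, 9, 6, 3]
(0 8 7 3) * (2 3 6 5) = (0 8 7 6 5 2 3) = [8, 1, 3, 0, 4, 2, 5, 6, 7]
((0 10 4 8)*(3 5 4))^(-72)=(10)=((0 10 3 5 4 8))^(-72)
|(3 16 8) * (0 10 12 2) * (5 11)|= |(0 10 12 2)(3 16 8)(5 11)|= 12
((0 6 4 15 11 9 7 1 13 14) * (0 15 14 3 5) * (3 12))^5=(0 11 12 4 7 5 15 13 6 9 3 14 1)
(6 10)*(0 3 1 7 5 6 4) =[3, 7, 2, 1, 0, 6, 10, 5, 8, 9, 4] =(0 3 1 7 5 6 10 4)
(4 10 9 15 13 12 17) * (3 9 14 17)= (3 9 15 13 12)(4 10 14 17)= [0, 1, 2, 9, 10, 5, 6, 7, 8, 15, 14, 11, 3, 12, 17, 13, 16, 4]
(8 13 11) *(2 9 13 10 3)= (2 9 13 11 8 10 3)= [0, 1, 9, 2, 4, 5, 6, 7, 10, 13, 3, 8, 12, 11]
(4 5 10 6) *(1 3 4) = (1 3 4 5 10 6) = [0, 3, 2, 4, 5, 10, 1, 7, 8, 9, 6]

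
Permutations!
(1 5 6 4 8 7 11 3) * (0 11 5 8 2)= (0 11 3 1 8 7 5 6 4 2)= [11, 8, 0, 1, 2, 6, 4, 5, 7, 9, 10, 3]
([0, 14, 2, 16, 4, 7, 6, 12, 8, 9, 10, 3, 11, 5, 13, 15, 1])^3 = (1 5 11)(3 14 7)(12 16 13)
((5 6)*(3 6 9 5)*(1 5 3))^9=(1 6 3 9 5)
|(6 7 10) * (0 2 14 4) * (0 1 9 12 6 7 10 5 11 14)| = |(0 2)(1 9 12 6 10 7 5 11 14 4)| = 10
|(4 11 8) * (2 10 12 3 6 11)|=|(2 10 12 3 6 11 8 4)|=8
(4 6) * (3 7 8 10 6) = (3 7 8 10 6 4) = [0, 1, 2, 7, 3, 5, 4, 8, 10, 9, 6]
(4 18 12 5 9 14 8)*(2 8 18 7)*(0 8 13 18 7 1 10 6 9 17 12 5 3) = (0 8 4 1 10 6 9 14 7 2 13 18 5 17 12 3) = [8, 10, 13, 0, 1, 17, 9, 2, 4, 14, 6, 11, 3, 18, 7, 15, 16, 12, 5]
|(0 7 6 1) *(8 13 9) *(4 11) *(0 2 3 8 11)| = 11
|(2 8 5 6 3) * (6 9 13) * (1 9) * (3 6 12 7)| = 9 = |(1 9 13 12 7 3 2 8 5)|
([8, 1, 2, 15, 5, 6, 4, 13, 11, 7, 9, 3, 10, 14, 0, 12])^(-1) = [14, 1, 2, 11, 6, 4, 5, 9, 0, 10, 12, 8, 15, 7, 13, 3]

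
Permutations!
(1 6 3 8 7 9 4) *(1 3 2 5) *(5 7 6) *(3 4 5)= [0, 3, 7, 8, 4, 1, 2, 9, 6, 5]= (1 3 8 6 2 7 9 5)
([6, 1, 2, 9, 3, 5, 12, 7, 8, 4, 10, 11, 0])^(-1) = [12, 1, 2, 4, 9, 5, 0, 7, 8, 3, 10, 11, 6]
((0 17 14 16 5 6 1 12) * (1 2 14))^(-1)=(0 12 1 17)(2 6 5 16 14)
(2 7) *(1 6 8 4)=(1 6 8 4)(2 7)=[0, 6, 7, 3, 1, 5, 8, 2, 4]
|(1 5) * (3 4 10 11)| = |(1 5)(3 4 10 11)| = 4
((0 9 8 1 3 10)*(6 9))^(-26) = (0 9 1 10 6 8 3)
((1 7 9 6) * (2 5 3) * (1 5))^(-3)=(1 5 7 3 9 2 6)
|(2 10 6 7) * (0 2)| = |(0 2 10 6 7)| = 5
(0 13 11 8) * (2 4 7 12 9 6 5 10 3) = (0 13 11 8)(2 4 7 12 9 6 5 10 3) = [13, 1, 4, 2, 7, 10, 5, 12, 0, 6, 3, 8, 9, 11]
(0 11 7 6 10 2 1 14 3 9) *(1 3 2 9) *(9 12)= (0 11 7 6 10 12 9)(1 14 2 3)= [11, 14, 3, 1, 4, 5, 10, 6, 8, 0, 12, 7, 9, 13, 2]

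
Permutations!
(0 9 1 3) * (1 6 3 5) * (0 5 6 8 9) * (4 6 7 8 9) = (9)(1 7 8 4 6 3 5) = [0, 7, 2, 5, 6, 1, 3, 8, 4, 9]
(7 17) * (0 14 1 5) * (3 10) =(0 14 1 5)(3 10)(7 17) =[14, 5, 2, 10, 4, 0, 6, 17, 8, 9, 3, 11, 12, 13, 1, 15, 16, 7]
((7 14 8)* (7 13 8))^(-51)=((7 14)(8 13))^(-51)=(7 14)(8 13)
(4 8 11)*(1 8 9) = [0, 8, 2, 3, 9, 5, 6, 7, 11, 1, 10, 4] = (1 8 11 4 9)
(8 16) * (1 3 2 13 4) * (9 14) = (1 3 2 13 4)(8 16)(9 14) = [0, 3, 13, 2, 1, 5, 6, 7, 16, 14, 10, 11, 12, 4, 9, 15, 8]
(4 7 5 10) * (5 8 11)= (4 7 8 11 5 10)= [0, 1, 2, 3, 7, 10, 6, 8, 11, 9, 4, 5]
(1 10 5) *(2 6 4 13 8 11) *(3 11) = (1 10 5)(2 6 4 13 8 3 11) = [0, 10, 6, 11, 13, 1, 4, 7, 3, 9, 5, 2, 12, 8]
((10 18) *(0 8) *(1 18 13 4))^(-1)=(0 8)(1 4 13 10 18)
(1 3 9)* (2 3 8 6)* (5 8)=(1 5 8 6 2 3 9)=[0, 5, 3, 9, 4, 8, 2, 7, 6, 1]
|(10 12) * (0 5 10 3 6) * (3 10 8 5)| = 6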